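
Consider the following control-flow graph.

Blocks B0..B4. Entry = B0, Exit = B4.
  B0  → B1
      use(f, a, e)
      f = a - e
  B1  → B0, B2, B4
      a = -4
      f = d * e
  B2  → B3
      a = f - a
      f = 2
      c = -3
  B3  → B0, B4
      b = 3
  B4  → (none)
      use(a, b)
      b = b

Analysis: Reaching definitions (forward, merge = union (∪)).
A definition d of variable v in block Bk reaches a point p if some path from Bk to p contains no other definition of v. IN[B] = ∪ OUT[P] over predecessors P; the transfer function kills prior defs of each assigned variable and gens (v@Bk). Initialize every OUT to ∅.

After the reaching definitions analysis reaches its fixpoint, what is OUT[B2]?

Converged values:
  B0:  IN={a@B1, a@B2, b@B3, c@B2, f@B1, f@B2}  OUT={a@B1, a@B2, b@B3, c@B2, f@B0}
  B1:  IN={a@B1, a@B2, b@B3, c@B2, f@B0}  OUT={a@B1, b@B3, c@B2, f@B1}
  B2:  IN={a@B1, b@B3, c@B2, f@B1}  OUT={a@B2, b@B3, c@B2, f@B2}
  B3:  IN={a@B2, b@B3, c@B2, f@B2}  OUT={a@B2, b@B3, c@B2, f@B2}
  B4:  IN={a@B1, a@B2, b@B3, c@B2, f@B1, f@B2}  OUT={a@B1, a@B2, b@B4, c@B2, f@B1, f@B2}

Merge at B2: IN[B2] = OUT[B1] = {a@B1, b@B3, c@B2, f@B1}
Applying B2's transfer function to that IN value gives OUT[B2] (row B2 above).

Answer: {a@B2, b@B3, c@B2, f@B2}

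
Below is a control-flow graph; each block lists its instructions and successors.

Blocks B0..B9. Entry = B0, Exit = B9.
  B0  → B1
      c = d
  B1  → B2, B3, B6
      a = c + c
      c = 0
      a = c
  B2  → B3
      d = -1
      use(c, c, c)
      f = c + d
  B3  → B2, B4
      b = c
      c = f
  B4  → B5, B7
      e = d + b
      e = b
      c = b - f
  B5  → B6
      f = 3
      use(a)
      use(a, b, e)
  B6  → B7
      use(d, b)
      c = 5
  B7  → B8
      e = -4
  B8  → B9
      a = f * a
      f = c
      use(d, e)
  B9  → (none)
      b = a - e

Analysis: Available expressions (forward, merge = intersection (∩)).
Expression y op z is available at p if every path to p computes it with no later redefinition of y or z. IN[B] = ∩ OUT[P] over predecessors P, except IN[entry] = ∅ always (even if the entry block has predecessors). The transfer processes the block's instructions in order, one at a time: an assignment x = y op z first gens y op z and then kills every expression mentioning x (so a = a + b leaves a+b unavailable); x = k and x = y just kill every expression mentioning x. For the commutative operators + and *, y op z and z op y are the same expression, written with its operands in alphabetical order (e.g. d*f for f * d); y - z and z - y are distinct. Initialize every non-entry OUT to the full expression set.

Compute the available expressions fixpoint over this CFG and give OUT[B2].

Per-block solution:
  B0: | IN={} | OUT={}
  B1: | IN={} | OUT={}
  B2: | IN={} | OUT={c+d}
  B3: | IN={} | OUT={}
  B4: | IN={} | OUT={b+d, b-f}
  B5: | IN={b+d, b-f} | OUT={b+d}
  B6: | IN={} | OUT={}
  B7: | IN={} | OUT={}
  B8: | IN={} | OUT={}
  B9: | IN={} | OUT={a-e}

Merge at B2: IN[B2] = OUT[B1] ∩ OUT[B3] = {}
Applying B2's transfer function to that IN value gives OUT[B2] (row B2 above).

Answer: {c+d}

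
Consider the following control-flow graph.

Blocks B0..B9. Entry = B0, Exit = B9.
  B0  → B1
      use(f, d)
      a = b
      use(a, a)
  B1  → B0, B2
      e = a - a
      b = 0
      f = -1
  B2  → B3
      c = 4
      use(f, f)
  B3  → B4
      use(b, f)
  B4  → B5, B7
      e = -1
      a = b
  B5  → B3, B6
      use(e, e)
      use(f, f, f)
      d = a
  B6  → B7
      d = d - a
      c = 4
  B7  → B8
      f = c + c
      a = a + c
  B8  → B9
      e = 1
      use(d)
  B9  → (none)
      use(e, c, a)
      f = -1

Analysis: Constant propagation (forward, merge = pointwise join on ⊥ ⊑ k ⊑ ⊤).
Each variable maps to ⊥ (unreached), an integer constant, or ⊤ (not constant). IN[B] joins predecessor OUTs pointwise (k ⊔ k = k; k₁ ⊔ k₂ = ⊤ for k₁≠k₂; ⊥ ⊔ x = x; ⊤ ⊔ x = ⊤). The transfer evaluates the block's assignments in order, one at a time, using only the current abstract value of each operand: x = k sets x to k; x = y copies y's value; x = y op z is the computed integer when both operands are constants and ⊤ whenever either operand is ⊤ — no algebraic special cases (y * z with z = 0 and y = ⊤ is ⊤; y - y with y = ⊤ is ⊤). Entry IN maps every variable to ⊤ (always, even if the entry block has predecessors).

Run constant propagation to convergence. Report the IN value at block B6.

Converged values:
  B0: | IN=(all ⊤) | OUT=(all ⊤)
  B1: | IN=(all ⊤) | OUT={b:0, f:-1; rest ⊤}
  B2: | IN={b:0, f:-1; rest ⊤} | OUT={b:0, c:4, f:-1; rest ⊤}
  B3: | IN={b:0, c:4, f:-1; rest ⊤} | OUT={b:0, c:4, f:-1; rest ⊤}
  B4: | IN={b:0, c:4, f:-1; rest ⊤} | OUT={a:0, b:0, c:4, e:-1, f:-1; rest ⊤}
  B5: | IN={a:0, b:0, c:4, e:-1, f:-1; rest ⊤} | OUT={a:0, b:0, c:4, d:0, e:-1, f:-1; rest ⊤}
  B6: | IN={a:0, b:0, c:4, d:0, e:-1, f:-1; rest ⊤} | OUT={a:0, b:0, c:4, d:0, e:-1, f:-1; rest ⊤}
  B7: | IN={a:0, b:0, c:4, e:-1, f:-1; rest ⊤} | OUT={a:4, b:0, c:4, e:-1, f:8; rest ⊤}
  B8: | IN={a:4, b:0, c:4, e:-1, f:8; rest ⊤} | OUT={a:4, b:0, c:4, e:1, f:8; rest ⊤}
  B9: | IN={a:4, b:0, c:4, e:1, f:8; rest ⊤} | OUT={a:4, b:0, c:4, e:1, f:-1; rest ⊤}

Merge at B6: IN[B6] = OUT[B5] = {a: 0, b: 0, c: 4, d: 0, e: -1, f: -1}

Answer: {a: 0, b: 0, c: 4, d: 0, e: -1, f: -1}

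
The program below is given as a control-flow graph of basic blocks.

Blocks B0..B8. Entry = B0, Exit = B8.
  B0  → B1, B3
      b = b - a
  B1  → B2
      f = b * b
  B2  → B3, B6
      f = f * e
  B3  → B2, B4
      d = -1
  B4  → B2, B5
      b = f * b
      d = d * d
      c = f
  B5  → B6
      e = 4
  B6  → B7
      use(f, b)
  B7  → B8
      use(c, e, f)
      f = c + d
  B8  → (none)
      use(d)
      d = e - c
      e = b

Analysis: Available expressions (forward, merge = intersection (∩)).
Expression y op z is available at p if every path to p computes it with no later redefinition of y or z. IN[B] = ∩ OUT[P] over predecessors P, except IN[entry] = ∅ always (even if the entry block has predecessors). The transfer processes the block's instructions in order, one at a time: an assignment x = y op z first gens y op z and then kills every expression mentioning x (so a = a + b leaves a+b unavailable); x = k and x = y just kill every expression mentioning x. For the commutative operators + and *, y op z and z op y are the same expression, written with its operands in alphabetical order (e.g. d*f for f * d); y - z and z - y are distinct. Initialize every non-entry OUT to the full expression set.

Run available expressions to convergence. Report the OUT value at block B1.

Converged values:
  B0:  IN={}  OUT={}
  B1:  IN={}  OUT={b*b}
  B2:  IN={}  OUT={}
  B3:  IN={}  OUT={}
  B4:  IN={}  OUT={}
  B5:  IN={}  OUT={}
  B6:  IN={}  OUT={}
  B7:  IN={}  OUT={c+d}
  B8:  IN={c+d}  OUT={}

Merge at B1: IN[B1] = OUT[B0] = {}
Applying B1's transfer function to that IN value gives OUT[B1] (row B1 above).

Answer: {b*b}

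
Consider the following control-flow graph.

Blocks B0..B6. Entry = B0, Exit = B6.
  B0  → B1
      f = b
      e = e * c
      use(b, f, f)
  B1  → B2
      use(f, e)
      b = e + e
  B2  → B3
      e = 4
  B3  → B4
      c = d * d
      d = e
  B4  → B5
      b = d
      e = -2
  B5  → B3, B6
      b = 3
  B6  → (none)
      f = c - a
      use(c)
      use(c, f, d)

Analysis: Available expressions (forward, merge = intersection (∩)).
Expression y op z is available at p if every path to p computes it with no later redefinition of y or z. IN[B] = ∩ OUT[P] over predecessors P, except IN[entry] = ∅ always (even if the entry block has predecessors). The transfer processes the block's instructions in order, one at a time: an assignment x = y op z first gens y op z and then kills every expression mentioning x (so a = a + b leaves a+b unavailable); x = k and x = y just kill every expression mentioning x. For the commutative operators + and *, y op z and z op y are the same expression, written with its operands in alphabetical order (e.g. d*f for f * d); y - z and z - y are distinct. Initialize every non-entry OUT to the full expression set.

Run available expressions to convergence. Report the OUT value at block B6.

Answer: {c-a}

Derivation:
Fixpoint table:
  B0:  IN={}  OUT={}
  B1:  IN={}  OUT={e+e}
  B2:  IN={e+e}  OUT={}
  B3:  IN={}  OUT={}
  B4:  IN={}  OUT={}
  B5:  IN={}  OUT={}
  B6:  IN={}  OUT={c-a}

Merge at B6: IN[B6] = OUT[B5] = {}
Applying B6's transfer function to that IN value gives OUT[B6] (row B6 above).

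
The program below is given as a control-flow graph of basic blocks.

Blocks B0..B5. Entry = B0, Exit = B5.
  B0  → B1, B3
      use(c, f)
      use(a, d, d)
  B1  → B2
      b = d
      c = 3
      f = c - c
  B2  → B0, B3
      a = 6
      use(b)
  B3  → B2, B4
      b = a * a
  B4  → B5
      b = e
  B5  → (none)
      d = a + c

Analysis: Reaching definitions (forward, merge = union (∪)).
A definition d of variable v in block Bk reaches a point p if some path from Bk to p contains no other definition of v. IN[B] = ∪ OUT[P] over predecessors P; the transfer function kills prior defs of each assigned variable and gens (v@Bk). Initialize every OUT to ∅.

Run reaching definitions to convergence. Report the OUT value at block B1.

Converged values:
  B0:  IN={a@B2, b@B1, b@B3, c@B1, f@B1}  OUT={a@B2, b@B1, b@B3, c@B1, f@B1}
  B1:  IN={a@B2, b@B1, b@B3, c@B1, f@B1}  OUT={a@B2, b@B1, c@B1, f@B1}
  B2:  IN={a@B2, b@B1, b@B3, c@B1, f@B1}  OUT={a@B2, b@B1, b@B3, c@B1, f@B1}
  B3:  IN={a@B2, b@B1, b@B3, c@B1, f@B1}  OUT={a@B2, b@B3, c@B1, f@B1}
  B4:  IN={a@B2, b@B3, c@B1, f@B1}  OUT={a@B2, b@B4, c@B1, f@B1}
  B5:  IN={a@B2, b@B4, c@B1, f@B1}  OUT={a@B2, b@B4, c@B1, d@B5, f@B1}

Merge at B1: IN[B1] = OUT[B0] = {a@B2, b@B1, b@B3, c@B1, f@B1}
Applying B1's transfer function to that IN value gives OUT[B1] (row B1 above).

Answer: {a@B2, b@B1, c@B1, f@B1}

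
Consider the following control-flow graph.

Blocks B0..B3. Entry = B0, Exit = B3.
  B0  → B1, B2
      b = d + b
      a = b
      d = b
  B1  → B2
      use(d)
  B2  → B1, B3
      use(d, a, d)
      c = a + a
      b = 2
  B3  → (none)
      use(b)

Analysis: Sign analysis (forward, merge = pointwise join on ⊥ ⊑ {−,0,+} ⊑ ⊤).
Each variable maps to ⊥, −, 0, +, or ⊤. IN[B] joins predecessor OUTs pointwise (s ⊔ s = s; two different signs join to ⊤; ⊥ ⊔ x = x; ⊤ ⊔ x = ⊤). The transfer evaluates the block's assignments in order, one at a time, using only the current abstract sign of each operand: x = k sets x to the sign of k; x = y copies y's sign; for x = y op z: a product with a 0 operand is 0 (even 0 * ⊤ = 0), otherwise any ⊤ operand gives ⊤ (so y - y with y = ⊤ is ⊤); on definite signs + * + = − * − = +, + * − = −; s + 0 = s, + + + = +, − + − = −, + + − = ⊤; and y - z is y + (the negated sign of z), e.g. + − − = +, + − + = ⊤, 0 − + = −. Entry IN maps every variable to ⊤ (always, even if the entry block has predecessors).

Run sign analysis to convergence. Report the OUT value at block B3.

Answer: {a: ⊤, b: +, c: ⊤, d: ⊤, e: ⊤, f: ⊤}

Trace:
Fixpoint table:
  B0:   IN=(all ⊤)   OUT=(all ⊤)
  B1:   IN=(all ⊤)   OUT=(all ⊤)
  B2:   IN=(all ⊤)   OUT={b:+; rest ⊤}
  B3:   IN={b:+; rest ⊤}   OUT={b:+; rest ⊤}

Merge at B3: IN[B3] = OUT[B2] = {a: ⊤, b: +, c: ⊤, d: ⊤, e: ⊤, f: ⊤}
Applying B3's transfer function to that IN value gives OUT[B3] (row B3 above).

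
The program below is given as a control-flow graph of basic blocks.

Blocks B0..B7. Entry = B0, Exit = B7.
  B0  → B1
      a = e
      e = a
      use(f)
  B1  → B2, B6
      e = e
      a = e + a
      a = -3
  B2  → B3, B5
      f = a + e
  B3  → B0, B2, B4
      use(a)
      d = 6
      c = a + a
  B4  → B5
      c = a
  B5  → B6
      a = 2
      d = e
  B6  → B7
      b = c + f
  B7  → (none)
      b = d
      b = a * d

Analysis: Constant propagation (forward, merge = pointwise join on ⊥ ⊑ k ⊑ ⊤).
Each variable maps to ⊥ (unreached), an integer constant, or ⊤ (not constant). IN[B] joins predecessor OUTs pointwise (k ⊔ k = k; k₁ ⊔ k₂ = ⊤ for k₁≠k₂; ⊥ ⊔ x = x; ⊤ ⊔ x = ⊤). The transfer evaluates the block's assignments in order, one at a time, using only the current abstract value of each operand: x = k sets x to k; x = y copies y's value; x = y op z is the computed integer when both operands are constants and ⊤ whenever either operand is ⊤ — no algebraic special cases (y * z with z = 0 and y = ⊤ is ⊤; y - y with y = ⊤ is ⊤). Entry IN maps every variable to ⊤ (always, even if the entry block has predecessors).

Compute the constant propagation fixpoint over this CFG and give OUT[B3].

Per-block solution:
  B0:  IN=(all ⊤)  OUT=(all ⊤)
  B1:  IN=(all ⊤)  OUT={a:-3; rest ⊤}
  B2:  IN={a:-3; rest ⊤}  OUT={a:-3; rest ⊤}
  B3:  IN={a:-3; rest ⊤}  OUT={a:-3, c:-6, d:6; rest ⊤}
  B4:  IN={a:-3, c:-6, d:6; rest ⊤}  OUT={a:-3, c:-3, d:6; rest ⊤}
  B5:  IN={a:-3; rest ⊤}  OUT={a:2; rest ⊤}
  B6:  IN=(all ⊤)  OUT=(all ⊤)
  B7:  IN=(all ⊤)  OUT=(all ⊤)

Merge at B3: IN[B3] = OUT[B2] = {a: -3, b: ⊤, c: ⊤, d: ⊤, e: ⊤, f: ⊤}
Applying B3's transfer function to that IN value gives OUT[B3] (row B3 above).

Answer: {a: -3, b: ⊤, c: -6, d: 6, e: ⊤, f: ⊤}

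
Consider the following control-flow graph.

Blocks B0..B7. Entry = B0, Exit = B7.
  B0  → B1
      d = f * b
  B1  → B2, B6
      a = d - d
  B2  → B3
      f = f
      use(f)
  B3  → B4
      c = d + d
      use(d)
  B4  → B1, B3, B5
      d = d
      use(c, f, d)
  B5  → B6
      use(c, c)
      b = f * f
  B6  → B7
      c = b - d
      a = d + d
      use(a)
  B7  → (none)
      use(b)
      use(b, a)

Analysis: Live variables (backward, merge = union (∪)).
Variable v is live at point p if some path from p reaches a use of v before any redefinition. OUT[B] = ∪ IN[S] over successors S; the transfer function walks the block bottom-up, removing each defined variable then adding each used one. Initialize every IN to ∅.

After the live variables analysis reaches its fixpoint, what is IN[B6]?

Answer: {b, d}

Working:
Per-block solution:
  B0: | IN={b, f} | OUT={b, d, f}
  B1: | IN={b, d, f} | OUT={b, d, f}
  B2: | IN={b, d, f} | OUT={b, d, f}
  B3: | IN={b, d, f} | OUT={b, c, d, f}
  B4: | IN={b, c, d, f} | OUT={b, c, d, f}
  B5: | IN={c, d, f} | OUT={b, d}
  B6: | IN={b, d} | OUT={a, b}
  B7: | IN={a, b} | OUT={}

Merge at B6: OUT[B6] = IN[B7] = {a, b}
Applying B6's transfer function to that OUT value gives IN[B6] (row B6 above).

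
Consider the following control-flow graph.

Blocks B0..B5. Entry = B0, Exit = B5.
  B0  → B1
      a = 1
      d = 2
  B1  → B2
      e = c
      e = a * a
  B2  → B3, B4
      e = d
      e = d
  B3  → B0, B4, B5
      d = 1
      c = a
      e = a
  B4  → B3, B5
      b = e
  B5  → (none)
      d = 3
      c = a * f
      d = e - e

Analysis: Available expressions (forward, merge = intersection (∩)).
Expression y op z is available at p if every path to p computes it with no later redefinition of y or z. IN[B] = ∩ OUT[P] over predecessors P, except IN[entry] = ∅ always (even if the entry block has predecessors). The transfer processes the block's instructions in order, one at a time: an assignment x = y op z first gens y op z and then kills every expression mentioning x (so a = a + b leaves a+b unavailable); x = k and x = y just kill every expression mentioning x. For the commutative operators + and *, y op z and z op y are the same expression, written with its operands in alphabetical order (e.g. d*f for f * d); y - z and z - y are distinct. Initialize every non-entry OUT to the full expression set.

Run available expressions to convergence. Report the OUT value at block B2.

Converged values:
  B0:   IN={}   OUT={}
  B1:   IN={}   OUT={a*a}
  B2:   IN={a*a}   OUT={a*a}
  B3:   IN={a*a}   OUT={a*a}
  B4:   IN={a*a}   OUT={a*a}
  B5:   IN={a*a}   OUT={a*a, a*f, e-e}

Merge at B2: IN[B2] = OUT[B1] = {a*a}
Applying B2's transfer function to that IN value gives OUT[B2] (row B2 above).

Answer: {a*a}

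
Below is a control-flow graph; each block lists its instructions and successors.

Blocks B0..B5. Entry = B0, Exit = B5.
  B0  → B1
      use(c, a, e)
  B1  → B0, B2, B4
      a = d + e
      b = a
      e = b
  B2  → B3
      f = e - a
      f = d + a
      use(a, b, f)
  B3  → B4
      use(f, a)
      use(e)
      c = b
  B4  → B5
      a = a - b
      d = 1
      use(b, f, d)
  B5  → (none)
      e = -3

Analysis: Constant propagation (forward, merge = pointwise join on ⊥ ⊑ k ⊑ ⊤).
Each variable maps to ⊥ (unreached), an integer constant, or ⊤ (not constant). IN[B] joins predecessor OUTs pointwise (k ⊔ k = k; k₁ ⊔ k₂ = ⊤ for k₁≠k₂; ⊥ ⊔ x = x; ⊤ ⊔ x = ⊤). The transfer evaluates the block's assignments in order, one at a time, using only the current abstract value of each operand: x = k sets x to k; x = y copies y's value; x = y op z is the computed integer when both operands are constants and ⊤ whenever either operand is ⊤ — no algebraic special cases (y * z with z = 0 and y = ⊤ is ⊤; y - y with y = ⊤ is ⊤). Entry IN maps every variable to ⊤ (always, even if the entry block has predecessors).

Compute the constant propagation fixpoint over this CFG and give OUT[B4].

Converged values:
  B0:   IN=(all ⊤)   OUT=(all ⊤)
  B1:   IN=(all ⊤)   OUT=(all ⊤)
  B2:   IN=(all ⊤)   OUT=(all ⊤)
  B3:   IN=(all ⊤)   OUT=(all ⊤)
  B4:   IN=(all ⊤)   OUT={d:1; rest ⊤}
  B5:   IN={d:1; rest ⊤}   OUT={d:1, e:-3; rest ⊤}

Merge at B4: IN[B4] = OUT[B1] ⊔ OUT[B3] = {a: ⊤, b: ⊤, c: ⊤, d: ⊤, e: ⊤, f: ⊤}
Applying B4's transfer function to that IN value gives OUT[B4] (row B4 above).

Answer: {a: ⊤, b: ⊤, c: ⊤, d: 1, e: ⊤, f: ⊤}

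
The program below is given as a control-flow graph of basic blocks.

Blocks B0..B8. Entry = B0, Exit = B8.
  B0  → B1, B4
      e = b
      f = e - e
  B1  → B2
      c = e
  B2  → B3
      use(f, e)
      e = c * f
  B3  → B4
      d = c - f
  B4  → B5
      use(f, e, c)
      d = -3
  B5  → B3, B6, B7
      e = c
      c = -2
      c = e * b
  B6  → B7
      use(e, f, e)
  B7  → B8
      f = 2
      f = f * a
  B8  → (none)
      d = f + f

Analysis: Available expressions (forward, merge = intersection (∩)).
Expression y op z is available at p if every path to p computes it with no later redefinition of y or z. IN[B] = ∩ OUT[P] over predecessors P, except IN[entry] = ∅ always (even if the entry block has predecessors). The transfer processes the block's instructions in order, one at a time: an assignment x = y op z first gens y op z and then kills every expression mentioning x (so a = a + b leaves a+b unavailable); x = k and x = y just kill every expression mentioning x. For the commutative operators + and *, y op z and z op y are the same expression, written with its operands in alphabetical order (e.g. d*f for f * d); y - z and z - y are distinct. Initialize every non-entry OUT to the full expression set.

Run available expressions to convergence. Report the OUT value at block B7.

Fixpoint table:
  B0:   IN={}   OUT={e-e}
  B1:   IN={e-e}   OUT={e-e}
  B2:   IN={e-e}   OUT={c*f}
  B3:   IN={}   OUT={c-f}
  B4:   IN={}   OUT={}
  B5:   IN={}   OUT={b*e}
  B6:   IN={b*e}   OUT={b*e}
  B7:   IN={b*e}   OUT={b*e}
  B8:   IN={b*e}   OUT={b*e, f+f}

Merge at B7: IN[B7] = OUT[B5] ∩ OUT[B6] = {b*e}
Applying B7's transfer function to that IN value gives OUT[B7] (row B7 above).

Answer: {b*e}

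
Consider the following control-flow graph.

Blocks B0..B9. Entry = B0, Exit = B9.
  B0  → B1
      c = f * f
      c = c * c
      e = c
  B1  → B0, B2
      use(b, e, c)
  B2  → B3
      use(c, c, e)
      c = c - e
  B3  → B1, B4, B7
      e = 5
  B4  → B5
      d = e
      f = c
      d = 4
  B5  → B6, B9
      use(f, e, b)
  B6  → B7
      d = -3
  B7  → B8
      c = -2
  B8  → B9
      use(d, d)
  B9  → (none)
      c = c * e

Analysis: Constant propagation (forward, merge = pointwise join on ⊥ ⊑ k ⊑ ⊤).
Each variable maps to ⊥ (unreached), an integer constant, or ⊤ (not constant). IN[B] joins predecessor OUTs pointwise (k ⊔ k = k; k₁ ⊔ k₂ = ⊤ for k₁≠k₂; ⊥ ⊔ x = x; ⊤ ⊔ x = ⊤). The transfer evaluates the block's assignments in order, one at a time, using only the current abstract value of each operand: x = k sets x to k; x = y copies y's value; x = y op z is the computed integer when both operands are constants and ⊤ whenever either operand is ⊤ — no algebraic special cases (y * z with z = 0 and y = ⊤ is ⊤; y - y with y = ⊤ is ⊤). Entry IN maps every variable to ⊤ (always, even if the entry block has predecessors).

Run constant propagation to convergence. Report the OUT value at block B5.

Answer: {a: ⊤, b: ⊤, c: ⊤, d: 4, e: 5, f: ⊤}

Trace:
Converged values:
  B0:  IN=(all ⊤)  OUT=(all ⊤)
  B1:  IN=(all ⊤)  OUT=(all ⊤)
  B2:  IN=(all ⊤)  OUT=(all ⊤)
  B3:  IN=(all ⊤)  OUT={e:5; rest ⊤}
  B4:  IN={e:5; rest ⊤}  OUT={d:4, e:5; rest ⊤}
  B5:  IN={d:4, e:5; rest ⊤}  OUT={d:4, e:5; rest ⊤}
  B6:  IN={d:4, e:5; rest ⊤}  OUT={d:-3, e:5; rest ⊤}
  B7:  IN={e:5; rest ⊤}  OUT={c:-2, e:5; rest ⊤}
  B8:  IN={c:-2, e:5; rest ⊤}  OUT={c:-2, e:5; rest ⊤}
  B9:  IN={e:5; rest ⊤}  OUT={e:5; rest ⊤}

Merge at B5: IN[B5] = OUT[B4] = {a: ⊤, b: ⊤, c: ⊤, d: 4, e: 5, f: ⊤}
Applying B5's transfer function to that IN value gives OUT[B5] (row B5 above).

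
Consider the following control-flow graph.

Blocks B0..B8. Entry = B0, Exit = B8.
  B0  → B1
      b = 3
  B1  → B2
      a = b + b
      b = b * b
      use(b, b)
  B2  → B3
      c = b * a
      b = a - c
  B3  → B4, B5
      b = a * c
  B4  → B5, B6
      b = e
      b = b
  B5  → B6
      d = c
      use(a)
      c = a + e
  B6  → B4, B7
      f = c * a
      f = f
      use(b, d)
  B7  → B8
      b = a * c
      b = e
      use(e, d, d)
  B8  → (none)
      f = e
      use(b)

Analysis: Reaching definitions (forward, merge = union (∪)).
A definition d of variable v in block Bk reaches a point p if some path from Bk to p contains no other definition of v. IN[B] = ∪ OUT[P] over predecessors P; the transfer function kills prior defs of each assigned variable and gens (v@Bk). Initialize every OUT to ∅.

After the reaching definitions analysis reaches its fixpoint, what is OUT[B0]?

Answer: {b@B0}

Derivation:
Converged values:
  B0: | IN={} | OUT={b@B0}
  B1: | IN={b@B0} | OUT={a@B1, b@B1}
  B2: | IN={a@B1, b@B1} | OUT={a@B1, b@B2, c@B2}
  B3: | IN={a@B1, b@B2, c@B2} | OUT={a@B1, b@B3, c@B2}
  B4: | IN={a@B1, b@B3, b@B4, c@B2, c@B5, d@B5, f@B6} | OUT={a@B1, b@B4, c@B2, c@B5, d@B5, f@B6}
  B5: | IN={a@B1, b@B3, b@B4, c@B2, c@B5, d@B5, f@B6} | OUT={a@B1, b@B3, b@B4, c@B5, d@B5, f@B6}
  B6: | IN={a@B1, b@B3, b@B4, c@B2, c@B5, d@B5, f@B6} | OUT={a@B1, b@B3, b@B4, c@B2, c@B5, d@B5, f@B6}
  B7: | IN={a@B1, b@B3, b@B4, c@B2, c@B5, d@B5, f@B6} | OUT={a@B1, b@B7, c@B2, c@B5, d@B5, f@B6}
  B8: | IN={a@B1, b@B7, c@B2, c@B5, d@B5, f@B6} | OUT={a@B1, b@B7, c@B2, c@B5, d@B5, f@B8}

B0 is the boundary node: IN[B0] = {}
Applying B0's transfer function to that IN value gives OUT[B0] (row B0 above).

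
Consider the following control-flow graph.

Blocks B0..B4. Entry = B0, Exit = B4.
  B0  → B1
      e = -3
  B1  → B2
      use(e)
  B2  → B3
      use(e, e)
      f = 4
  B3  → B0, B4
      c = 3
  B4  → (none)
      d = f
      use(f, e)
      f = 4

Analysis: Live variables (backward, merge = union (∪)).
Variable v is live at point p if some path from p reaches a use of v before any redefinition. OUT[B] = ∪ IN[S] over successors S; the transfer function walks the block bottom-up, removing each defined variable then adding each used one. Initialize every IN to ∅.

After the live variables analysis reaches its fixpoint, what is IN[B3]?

Converged values:
  B0:  IN={}  OUT={e}
  B1:  IN={e}  OUT={e}
  B2:  IN={e}  OUT={e, f}
  B3:  IN={e, f}  OUT={e, f}
  B4:  IN={e, f}  OUT={}

Merge at B3: OUT[B3] = IN[B0] ⊔ IN[B4] = {e, f}
Applying B3's transfer function to that OUT value gives IN[B3] (row B3 above).

Answer: {e, f}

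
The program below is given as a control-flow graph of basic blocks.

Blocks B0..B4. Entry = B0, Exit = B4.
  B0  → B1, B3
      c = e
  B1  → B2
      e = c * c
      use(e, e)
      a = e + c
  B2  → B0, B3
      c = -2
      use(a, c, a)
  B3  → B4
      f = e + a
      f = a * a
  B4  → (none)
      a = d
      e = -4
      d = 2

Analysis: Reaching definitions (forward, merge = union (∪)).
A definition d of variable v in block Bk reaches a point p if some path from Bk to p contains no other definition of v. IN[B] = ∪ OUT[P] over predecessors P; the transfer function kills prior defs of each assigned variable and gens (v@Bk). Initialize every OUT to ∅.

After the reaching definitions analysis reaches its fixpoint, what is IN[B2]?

Per-block solution:
  B0:   IN={a@B1, c@B2, e@B1}   OUT={a@B1, c@B0, e@B1}
  B1:   IN={a@B1, c@B0, e@B1}   OUT={a@B1, c@B0, e@B1}
  B2:   IN={a@B1, c@B0, e@B1}   OUT={a@B1, c@B2, e@B1}
  B3:   IN={a@B1, c@B0, c@B2, e@B1}   OUT={a@B1, c@B0, c@B2, e@B1, f@B3}
  B4:   IN={a@B1, c@B0, c@B2, e@B1, f@B3}   OUT={a@B4, c@B0, c@B2, d@B4, e@B4, f@B3}

Merge at B2: IN[B2] = OUT[B1] = {a@B1, c@B0, e@B1}

Answer: {a@B1, c@B0, e@B1}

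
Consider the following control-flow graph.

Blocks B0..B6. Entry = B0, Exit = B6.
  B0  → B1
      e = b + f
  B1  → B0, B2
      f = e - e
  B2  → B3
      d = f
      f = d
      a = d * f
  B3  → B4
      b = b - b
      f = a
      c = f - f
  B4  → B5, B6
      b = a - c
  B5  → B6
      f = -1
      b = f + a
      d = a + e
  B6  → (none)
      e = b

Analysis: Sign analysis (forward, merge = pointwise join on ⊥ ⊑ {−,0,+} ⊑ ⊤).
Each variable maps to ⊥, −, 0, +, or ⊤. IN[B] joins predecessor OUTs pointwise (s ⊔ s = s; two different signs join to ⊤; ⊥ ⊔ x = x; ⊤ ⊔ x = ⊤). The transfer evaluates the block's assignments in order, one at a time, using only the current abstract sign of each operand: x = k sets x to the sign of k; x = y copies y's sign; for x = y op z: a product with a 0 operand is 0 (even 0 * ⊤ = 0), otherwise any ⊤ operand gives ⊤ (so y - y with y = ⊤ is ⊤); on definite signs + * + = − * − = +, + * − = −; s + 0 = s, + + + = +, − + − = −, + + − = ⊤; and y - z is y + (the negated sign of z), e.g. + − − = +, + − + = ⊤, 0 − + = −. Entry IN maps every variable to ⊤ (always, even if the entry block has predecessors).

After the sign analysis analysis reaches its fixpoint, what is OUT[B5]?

Converged values:
  B0:   IN=(all ⊤)   OUT=(all ⊤)
  B1:   IN=(all ⊤)   OUT=(all ⊤)
  B2:   IN=(all ⊤)   OUT=(all ⊤)
  B3:   IN=(all ⊤)   OUT=(all ⊤)
  B4:   IN=(all ⊤)   OUT=(all ⊤)
  B5:   IN=(all ⊤)   OUT={f:-; rest ⊤}
  B6:   IN=(all ⊤)   OUT=(all ⊤)

Merge at B5: IN[B5] = OUT[B4] = {a: ⊤, b: ⊤, c: ⊤, d: ⊤, e: ⊤, f: ⊤}
Applying B5's transfer function to that IN value gives OUT[B5] (row B5 above).

Answer: {a: ⊤, b: ⊤, c: ⊤, d: ⊤, e: ⊤, f: -}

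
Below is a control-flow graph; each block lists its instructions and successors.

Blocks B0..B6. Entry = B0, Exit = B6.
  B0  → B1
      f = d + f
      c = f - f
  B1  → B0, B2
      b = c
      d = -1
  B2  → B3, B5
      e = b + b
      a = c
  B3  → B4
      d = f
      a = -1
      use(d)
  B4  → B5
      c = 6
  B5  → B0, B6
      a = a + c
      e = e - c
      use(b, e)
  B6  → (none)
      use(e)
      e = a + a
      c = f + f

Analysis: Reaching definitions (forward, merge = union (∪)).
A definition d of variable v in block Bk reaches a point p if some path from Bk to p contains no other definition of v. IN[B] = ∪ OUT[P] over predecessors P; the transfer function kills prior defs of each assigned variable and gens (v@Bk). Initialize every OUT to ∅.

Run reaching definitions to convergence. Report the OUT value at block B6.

Per-block solution:
  B0:   IN={a@B5, b@B1, c@B0, c@B4, d@B1, d@B3, e@B5, f@B0}   OUT={a@B5, b@B1, c@B0, d@B1, d@B3, e@B5, f@B0}
  B1:   IN={a@B5, b@B1, c@B0, d@B1, d@B3, e@B5, f@B0}   OUT={a@B5, b@B1, c@B0, d@B1, e@B5, f@B0}
  B2:   IN={a@B5, b@B1, c@B0, d@B1, e@B5, f@B0}   OUT={a@B2, b@B1, c@B0, d@B1, e@B2, f@B0}
  B3:   IN={a@B2, b@B1, c@B0, d@B1, e@B2, f@B0}   OUT={a@B3, b@B1, c@B0, d@B3, e@B2, f@B0}
  B4:   IN={a@B3, b@B1, c@B0, d@B3, e@B2, f@B0}   OUT={a@B3, b@B1, c@B4, d@B3, e@B2, f@B0}
  B5:   IN={a@B2, a@B3, b@B1, c@B0, c@B4, d@B1, d@B3, e@B2, f@B0}   OUT={a@B5, b@B1, c@B0, c@B4, d@B1, d@B3, e@B5, f@B0}
  B6:   IN={a@B5, b@B1, c@B0, c@B4, d@B1, d@B3, e@B5, f@B0}   OUT={a@B5, b@B1, c@B6, d@B1, d@B3, e@B6, f@B0}

Merge at B6: IN[B6] = OUT[B5] = {a@B5, b@B1, c@B0, c@B4, d@B1, d@B3, e@B5, f@B0}
Applying B6's transfer function to that IN value gives OUT[B6] (row B6 above).

Answer: {a@B5, b@B1, c@B6, d@B1, d@B3, e@B6, f@B0}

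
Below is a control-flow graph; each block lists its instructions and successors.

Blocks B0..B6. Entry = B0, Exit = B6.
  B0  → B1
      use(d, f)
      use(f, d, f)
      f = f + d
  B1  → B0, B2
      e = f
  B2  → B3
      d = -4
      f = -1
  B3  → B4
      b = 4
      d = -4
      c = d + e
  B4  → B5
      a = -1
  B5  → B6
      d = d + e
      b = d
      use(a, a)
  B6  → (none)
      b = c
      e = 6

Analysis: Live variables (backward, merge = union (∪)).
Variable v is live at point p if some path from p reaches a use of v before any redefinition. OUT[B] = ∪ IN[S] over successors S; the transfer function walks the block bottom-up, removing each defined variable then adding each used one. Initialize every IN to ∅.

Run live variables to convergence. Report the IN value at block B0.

Answer: {d, f}

Working:
Per-block solution:
  B0:   IN={d, f}   OUT={d, f}
  B1:   IN={d, f}   OUT={d, e, f}
  B2:   IN={e}   OUT={e}
  B3:   IN={e}   OUT={c, d, e}
  B4:   IN={c, d, e}   OUT={a, c, d, e}
  B5:   IN={a, c, d, e}   OUT={c}
  B6:   IN={c}   OUT={}

Merge at B0: OUT[B0] = IN[B1] = {d, f}
Applying B0's transfer function to that OUT value gives IN[B0] (row B0 above).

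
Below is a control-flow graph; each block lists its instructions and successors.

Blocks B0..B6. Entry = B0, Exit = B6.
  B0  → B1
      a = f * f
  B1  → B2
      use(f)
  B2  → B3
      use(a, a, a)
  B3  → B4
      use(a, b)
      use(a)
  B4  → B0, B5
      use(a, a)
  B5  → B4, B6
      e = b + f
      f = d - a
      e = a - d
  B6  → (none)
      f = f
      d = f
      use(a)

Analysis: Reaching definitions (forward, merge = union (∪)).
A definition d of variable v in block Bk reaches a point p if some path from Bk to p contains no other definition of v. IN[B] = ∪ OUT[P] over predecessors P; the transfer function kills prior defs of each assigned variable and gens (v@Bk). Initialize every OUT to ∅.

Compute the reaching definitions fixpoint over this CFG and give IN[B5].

Answer: {a@B0, e@B5, f@B5}

Trace:
Per-block solution:
  B0:  IN={a@B0, e@B5, f@B5}  OUT={a@B0, e@B5, f@B5}
  B1:  IN={a@B0, e@B5, f@B5}  OUT={a@B0, e@B5, f@B5}
  B2:  IN={a@B0, e@B5, f@B5}  OUT={a@B0, e@B5, f@B5}
  B3:  IN={a@B0, e@B5, f@B5}  OUT={a@B0, e@B5, f@B5}
  B4:  IN={a@B0, e@B5, f@B5}  OUT={a@B0, e@B5, f@B5}
  B5:  IN={a@B0, e@B5, f@B5}  OUT={a@B0, e@B5, f@B5}
  B6:  IN={a@B0, e@B5, f@B5}  OUT={a@B0, d@B6, e@B5, f@B6}

Merge at B5: IN[B5] = OUT[B4] = {a@B0, e@B5, f@B5}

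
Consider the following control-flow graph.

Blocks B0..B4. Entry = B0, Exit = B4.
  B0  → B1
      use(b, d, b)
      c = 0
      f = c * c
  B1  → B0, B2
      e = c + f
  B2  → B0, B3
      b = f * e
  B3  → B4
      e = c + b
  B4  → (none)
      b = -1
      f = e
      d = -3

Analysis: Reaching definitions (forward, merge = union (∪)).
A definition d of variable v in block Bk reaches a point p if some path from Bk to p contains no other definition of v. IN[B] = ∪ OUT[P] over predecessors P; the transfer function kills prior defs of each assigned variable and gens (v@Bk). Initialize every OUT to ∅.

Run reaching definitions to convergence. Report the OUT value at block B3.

Answer: {b@B2, c@B0, e@B3, f@B0}

Working:
Converged values:
  B0: | IN={b@B2, c@B0, e@B1, f@B0} | OUT={b@B2, c@B0, e@B1, f@B0}
  B1: | IN={b@B2, c@B0, e@B1, f@B0} | OUT={b@B2, c@B0, e@B1, f@B0}
  B2: | IN={b@B2, c@B0, e@B1, f@B0} | OUT={b@B2, c@B0, e@B1, f@B0}
  B3: | IN={b@B2, c@B0, e@B1, f@B0} | OUT={b@B2, c@B0, e@B3, f@B0}
  B4: | IN={b@B2, c@B0, e@B3, f@B0} | OUT={b@B4, c@B0, d@B4, e@B3, f@B4}

Merge at B3: IN[B3] = OUT[B2] = {b@B2, c@B0, e@B1, f@B0}
Applying B3's transfer function to that IN value gives OUT[B3] (row B3 above).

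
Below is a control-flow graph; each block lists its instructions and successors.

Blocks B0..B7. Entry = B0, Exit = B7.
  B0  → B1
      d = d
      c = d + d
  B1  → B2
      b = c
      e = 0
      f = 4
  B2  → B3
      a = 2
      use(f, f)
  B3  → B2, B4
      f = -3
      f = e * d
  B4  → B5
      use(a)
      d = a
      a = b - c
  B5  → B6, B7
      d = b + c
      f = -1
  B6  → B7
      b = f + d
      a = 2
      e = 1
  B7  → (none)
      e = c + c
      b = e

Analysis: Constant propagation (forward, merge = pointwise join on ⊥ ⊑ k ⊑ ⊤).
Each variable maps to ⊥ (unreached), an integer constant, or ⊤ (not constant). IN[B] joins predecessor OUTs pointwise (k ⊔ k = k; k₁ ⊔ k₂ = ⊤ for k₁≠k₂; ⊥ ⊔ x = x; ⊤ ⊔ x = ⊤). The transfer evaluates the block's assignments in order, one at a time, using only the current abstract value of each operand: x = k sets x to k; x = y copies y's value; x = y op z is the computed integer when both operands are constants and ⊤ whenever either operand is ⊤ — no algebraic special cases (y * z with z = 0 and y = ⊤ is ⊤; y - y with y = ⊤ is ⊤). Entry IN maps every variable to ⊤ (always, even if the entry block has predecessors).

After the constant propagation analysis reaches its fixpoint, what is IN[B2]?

Converged values:
  B0: | IN=(all ⊤) | OUT=(all ⊤)
  B1: | IN=(all ⊤) | OUT={e:0, f:4; rest ⊤}
  B2: | IN={e:0; rest ⊤} | OUT={a:2, e:0; rest ⊤}
  B3: | IN={a:2, e:0; rest ⊤} | OUT={a:2, e:0; rest ⊤}
  B4: | IN={a:2, e:0; rest ⊤} | OUT={d:2, e:0; rest ⊤}
  B5: | IN={d:2, e:0; rest ⊤} | OUT={e:0, f:-1; rest ⊤}
  B6: | IN={e:0, f:-1; rest ⊤} | OUT={a:2, e:1, f:-1; rest ⊤}
  B7: | IN={f:-1; rest ⊤} | OUT={f:-1; rest ⊤}

Merge at B2: IN[B2] = OUT[B1] ⊔ OUT[B3] = {a: ⊤, b: ⊤, c: ⊤, d: ⊤, e: 0, f: ⊤}

Answer: {a: ⊤, b: ⊤, c: ⊤, d: ⊤, e: 0, f: ⊤}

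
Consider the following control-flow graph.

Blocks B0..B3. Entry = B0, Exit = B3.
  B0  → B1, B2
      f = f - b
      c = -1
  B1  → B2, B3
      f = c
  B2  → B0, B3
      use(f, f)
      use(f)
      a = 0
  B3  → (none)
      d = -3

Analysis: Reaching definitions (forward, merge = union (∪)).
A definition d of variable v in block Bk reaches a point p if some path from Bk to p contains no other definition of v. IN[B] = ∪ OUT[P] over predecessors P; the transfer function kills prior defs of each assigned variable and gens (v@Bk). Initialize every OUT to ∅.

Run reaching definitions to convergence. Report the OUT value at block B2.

Answer: {a@B2, c@B0, f@B0, f@B1}

Derivation:
Converged values:
  B0:   IN={a@B2, c@B0, f@B0, f@B1}   OUT={a@B2, c@B0, f@B0}
  B1:   IN={a@B2, c@B0, f@B0}   OUT={a@B2, c@B0, f@B1}
  B2:   IN={a@B2, c@B0, f@B0, f@B1}   OUT={a@B2, c@B0, f@B0, f@B1}
  B3:   IN={a@B2, c@B0, f@B0, f@B1}   OUT={a@B2, c@B0, d@B3, f@B0, f@B1}

Merge at B2: IN[B2] = OUT[B0] ⊔ OUT[B1] = {a@B2, c@B0, f@B0, f@B1}
Applying B2's transfer function to that IN value gives OUT[B2] (row B2 above).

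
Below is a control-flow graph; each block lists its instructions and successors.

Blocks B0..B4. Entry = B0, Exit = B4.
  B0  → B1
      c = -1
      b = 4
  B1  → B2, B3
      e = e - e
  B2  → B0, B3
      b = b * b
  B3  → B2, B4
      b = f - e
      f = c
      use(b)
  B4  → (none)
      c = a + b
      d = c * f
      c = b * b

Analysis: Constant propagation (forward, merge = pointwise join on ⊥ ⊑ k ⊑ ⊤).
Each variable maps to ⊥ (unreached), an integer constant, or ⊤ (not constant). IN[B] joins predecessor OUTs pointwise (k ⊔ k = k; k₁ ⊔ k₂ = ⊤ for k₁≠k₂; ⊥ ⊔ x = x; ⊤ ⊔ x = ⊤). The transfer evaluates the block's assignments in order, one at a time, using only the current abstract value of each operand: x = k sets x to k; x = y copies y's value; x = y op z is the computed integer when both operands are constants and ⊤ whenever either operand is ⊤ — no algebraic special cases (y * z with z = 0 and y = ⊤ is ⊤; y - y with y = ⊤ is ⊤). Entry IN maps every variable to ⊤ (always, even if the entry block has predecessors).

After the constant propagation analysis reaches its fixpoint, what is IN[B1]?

Per-block solution:
  B0:   IN=(all ⊤)   OUT={b:4, c:-1; rest ⊤}
  B1:   IN={b:4, c:-1; rest ⊤}   OUT={b:4, c:-1; rest ⊤}
  B2:   IN={c:-1; rest ⊤}   OUT={c:-1; rest ⊤}
  B3:   IN={c:-1; rest ⊤}   OUT={c:-1, f:-1; rest ⊤}
  B4:   IN={c:-1, f:-1; rest ⊤}   OUT={f:-1; rest ⊤}

Merge at B1: IN[B1] = OUT[B0] = {a: ⊤, b: 4, c: -1, d: ⊤, e: ⊤, f: ⊤}

Answer: {a: ⊤, b: 4, c: -1, d: ⊤, e: ⊤, f: ⊤}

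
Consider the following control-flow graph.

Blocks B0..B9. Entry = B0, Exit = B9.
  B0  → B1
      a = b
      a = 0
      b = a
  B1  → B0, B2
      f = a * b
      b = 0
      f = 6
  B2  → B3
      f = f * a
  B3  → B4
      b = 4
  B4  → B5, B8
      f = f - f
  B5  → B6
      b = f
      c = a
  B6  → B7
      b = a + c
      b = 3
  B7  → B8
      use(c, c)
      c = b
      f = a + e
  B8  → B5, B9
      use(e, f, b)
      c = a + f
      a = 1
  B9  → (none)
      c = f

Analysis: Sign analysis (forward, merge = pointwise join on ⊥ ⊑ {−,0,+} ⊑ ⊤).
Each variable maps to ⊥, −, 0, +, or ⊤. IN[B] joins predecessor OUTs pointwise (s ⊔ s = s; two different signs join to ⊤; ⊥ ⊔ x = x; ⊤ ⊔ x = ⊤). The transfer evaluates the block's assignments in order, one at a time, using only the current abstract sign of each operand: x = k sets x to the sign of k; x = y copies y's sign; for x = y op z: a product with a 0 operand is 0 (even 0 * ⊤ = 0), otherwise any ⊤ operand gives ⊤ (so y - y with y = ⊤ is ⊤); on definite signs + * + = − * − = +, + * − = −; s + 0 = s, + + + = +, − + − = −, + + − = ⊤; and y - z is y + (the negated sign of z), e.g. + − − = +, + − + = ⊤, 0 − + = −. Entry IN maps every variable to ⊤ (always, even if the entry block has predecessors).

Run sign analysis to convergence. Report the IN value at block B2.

Answer: {a: 0, b: 0, c: ⊤, d: ⊤, e: ⊤, f: +}

Derivation:
Fixpoint table:
  B0: | IN=(all ⊤) | OUT={a:0, b:0; rest ⊤}
  B1: | IN={a:0, b:0; rest ⊤} | OUT={a:0, b:0, f:+; rest ⊤}
  B2: | IN={a:0, b:0, f:+; rest ⊤} | OUT={a:0, b:0, f:0; rest ⊤}
  B3: | IN={a:0, b:0, f:0; rest ⊤} | OUT={a:0, b:+, f:0; rest ⊤}
  B4: | IN={a:0, b:+, f:0; rest ⊤} | OUT={a:0, b:+, f:0; rest ⊤}
  B5: | IN={b:+; rest ⊤} | OUT=(all ⊤)
  B6: | IN=(all ⊤) | OUT={b:+; rest ⊤}
  B7: | IN={b:+; rest ⊤} | OUT={b:+, c:+; rest ⊤}
  B8: | IN={b:+; rest ⊤} | OUT={a:+, b:+; rest ⊤}
  B9: | IN={a:+, b:+; rest ⊤} | OUT={a:+, b:+; rest ⊤}

Merge at B2: IN[B2] = OUT[B1] = {a: 0, b: 0, c: ⊤, d: ⊤, e: ⊤, f: +}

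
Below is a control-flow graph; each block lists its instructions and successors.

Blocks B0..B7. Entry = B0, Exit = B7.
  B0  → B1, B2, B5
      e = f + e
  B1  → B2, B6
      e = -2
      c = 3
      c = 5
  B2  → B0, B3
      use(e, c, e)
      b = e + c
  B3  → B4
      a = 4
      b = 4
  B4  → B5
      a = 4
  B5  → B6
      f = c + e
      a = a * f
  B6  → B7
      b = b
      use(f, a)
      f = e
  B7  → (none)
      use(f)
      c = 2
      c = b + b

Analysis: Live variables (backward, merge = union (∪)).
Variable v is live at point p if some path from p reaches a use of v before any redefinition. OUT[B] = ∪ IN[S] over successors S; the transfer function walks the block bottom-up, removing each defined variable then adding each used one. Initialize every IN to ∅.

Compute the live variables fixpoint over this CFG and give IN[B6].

Fixpoint table:
  B0:   IN={a, b, c, e, f}   OUT={a, b, c, e, f}
  B1:   IN={a, b, f}   OUT={a, b, c, e, f}
  B2:   IN={a, c, e, f}   OUT={a, b, c, e, f}
  B3:   IN={c, e}   OUT={b, c, e}
  B4:   IN={b, c, e}   OUT={a, b, c, e}
  B5:   IN={a, b, c, e}   OUT={a, b, e, f}
  B6:   IN={a, b, e, f}   OUT={b, f}
  B7:   IN={b, f}   OUT={}

Merge at B6: OUT[B6] = IN[B7] = {b, f}
Applying B6's transfer function to that OUT value gives IN[B6] (row B6 above).

Answer: {a, b, e, f}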